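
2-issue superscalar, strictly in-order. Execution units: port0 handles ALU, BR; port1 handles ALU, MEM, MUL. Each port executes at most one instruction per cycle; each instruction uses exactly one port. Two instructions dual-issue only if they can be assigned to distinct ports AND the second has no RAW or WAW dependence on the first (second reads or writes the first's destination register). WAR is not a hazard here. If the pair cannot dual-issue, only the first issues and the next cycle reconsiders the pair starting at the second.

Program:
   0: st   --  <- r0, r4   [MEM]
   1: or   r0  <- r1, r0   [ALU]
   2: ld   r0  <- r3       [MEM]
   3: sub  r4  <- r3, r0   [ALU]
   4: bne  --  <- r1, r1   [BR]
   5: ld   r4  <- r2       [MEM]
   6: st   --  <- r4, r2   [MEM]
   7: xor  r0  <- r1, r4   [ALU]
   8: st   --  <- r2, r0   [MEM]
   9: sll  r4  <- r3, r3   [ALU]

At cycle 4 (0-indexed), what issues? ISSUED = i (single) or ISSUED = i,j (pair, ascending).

ISSUED = 6,7

  cy0 -> i0,i1 (st or) 2-wide
  cy1 -> i2 (ld) RAW r0
  cy2 -> i3,i4 (sub bne) 2-wide
  cy3 -> i5 (ld) no-port MEM/MEM
  cy4 -> i6,i7 (st xor) 2-wide
  cy5 -> i8,i9 (st sll) 2-wide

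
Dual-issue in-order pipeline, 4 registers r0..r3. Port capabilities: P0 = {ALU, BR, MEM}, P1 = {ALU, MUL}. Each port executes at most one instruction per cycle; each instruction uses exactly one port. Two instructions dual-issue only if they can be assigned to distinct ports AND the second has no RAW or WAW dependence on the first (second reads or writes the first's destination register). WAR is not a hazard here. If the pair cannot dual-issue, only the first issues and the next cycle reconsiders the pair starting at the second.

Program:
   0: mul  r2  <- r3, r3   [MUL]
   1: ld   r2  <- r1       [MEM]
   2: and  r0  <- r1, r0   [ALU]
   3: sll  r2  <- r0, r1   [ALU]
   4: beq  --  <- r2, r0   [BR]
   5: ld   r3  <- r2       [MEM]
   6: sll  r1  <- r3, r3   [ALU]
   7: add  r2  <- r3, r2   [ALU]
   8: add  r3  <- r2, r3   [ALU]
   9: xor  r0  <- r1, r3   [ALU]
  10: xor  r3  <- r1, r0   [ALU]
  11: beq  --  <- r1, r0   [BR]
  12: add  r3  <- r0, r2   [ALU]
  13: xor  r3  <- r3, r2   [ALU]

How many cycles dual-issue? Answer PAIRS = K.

PAIRS = 3

[0] i0  mul  -- WAW r2
[1] i1&i2  ld+and  -- 2-wide
[2] i3  sll  -- RAW r2
[3] i4  beq  -- no-port BR/MEM
[4] i5  ld  -- RAW r3
[5] i6&i7  sll+add  -- 2-wide
[6] i8  add  -- RAW r3
[7] i9  xor  -- RAW r0
[8] i10&i11  xor+beq  -- 2-wide
[9] i12  add  -- RAW+WAW r3
[10] i13  xor  -- tail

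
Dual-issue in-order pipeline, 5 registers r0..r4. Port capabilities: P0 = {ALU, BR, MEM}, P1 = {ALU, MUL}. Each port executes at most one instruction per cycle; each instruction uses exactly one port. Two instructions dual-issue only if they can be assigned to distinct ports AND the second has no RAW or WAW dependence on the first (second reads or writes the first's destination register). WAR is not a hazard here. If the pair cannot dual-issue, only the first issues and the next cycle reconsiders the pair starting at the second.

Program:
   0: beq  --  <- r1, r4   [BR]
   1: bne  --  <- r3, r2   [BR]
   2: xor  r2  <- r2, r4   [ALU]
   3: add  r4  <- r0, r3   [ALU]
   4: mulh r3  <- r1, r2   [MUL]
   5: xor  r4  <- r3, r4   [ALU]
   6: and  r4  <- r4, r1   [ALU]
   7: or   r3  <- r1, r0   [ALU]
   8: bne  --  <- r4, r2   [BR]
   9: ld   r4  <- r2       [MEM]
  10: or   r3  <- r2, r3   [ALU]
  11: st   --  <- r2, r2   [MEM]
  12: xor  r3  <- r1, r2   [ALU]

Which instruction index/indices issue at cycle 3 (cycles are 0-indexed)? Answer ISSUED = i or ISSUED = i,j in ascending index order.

c0: i0 beq.BR  no-port BR/BR
c1: i1/i2 bne.BR;xor.ALU  2-wide
c2: i3/i4 add.ALU;mulh.MUL  2-wide
c3: i5 xor.ALU  RAW+WAW r4
c4: i6/i7 and.ALU;or.ALU  2-wide
c5: i8 bne.BR  no-port BR/MEM
c6: i9/i10 ld.MEM;or.ALU  2-wide
c7: i11/i12 st.MEM;xor.ALU  2-wide

ISSUED = 5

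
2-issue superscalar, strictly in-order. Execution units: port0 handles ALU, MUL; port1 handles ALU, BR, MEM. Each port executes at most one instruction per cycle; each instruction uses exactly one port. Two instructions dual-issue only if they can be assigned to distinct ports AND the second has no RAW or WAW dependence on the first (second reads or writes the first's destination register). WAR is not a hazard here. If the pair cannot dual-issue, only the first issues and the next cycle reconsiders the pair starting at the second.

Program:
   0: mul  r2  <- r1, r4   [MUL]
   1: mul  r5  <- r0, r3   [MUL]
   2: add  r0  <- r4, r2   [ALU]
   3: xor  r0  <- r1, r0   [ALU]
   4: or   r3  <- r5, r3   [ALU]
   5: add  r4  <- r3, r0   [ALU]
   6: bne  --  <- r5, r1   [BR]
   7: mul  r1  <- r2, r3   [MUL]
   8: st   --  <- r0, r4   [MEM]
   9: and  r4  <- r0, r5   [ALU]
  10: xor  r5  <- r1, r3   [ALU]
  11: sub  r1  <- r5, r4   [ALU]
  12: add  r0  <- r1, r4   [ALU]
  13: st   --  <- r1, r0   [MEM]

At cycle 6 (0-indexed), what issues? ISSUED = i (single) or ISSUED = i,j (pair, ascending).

ISSUED = 11

#0 head=0: mul i0 no-port MUL/MUL
#1 head=1: mul add i1/i2 dual
#2 head=3: xor or i3/i4 dual
#3 head=5: add bne i5/i6 dual
#4 head=7: mul st i7/i8 dual
#5 head=9: and xor i9/i10 dual
#6 head=11: sub i11 RAW r1
#7 head=12: add i12 RAW r0
#8 head=13: st i13 tail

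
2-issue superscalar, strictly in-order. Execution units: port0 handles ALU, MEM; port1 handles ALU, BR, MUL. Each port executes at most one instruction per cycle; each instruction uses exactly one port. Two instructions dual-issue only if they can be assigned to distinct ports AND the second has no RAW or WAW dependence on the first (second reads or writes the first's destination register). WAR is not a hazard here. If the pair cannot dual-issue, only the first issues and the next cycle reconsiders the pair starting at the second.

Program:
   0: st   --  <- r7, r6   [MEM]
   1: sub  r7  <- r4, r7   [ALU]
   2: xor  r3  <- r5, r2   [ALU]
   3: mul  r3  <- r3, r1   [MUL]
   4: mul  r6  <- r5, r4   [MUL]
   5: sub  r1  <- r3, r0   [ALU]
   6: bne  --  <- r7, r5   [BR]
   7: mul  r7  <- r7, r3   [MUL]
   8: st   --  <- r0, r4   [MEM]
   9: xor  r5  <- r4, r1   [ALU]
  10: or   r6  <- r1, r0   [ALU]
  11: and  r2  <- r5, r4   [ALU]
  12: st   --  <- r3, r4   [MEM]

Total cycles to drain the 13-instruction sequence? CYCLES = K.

CYCLES = 8

c0: i0/i1 st.MEM sub.ALU  2-wide
c1: i2 xor.ALU  RAW+WAW r3
c2: i3 mul.MUL  no-port MUL/MUL
c3: i4/i5 mul.MUL sub.ALU  2-wide
c4: i6 bne.BR  no-port BR/MUL
c5: i7/i8 mul.MUL st.MEM  2-wide
c6: i9/i10 xor.ALU or.ALU  2-wide
c7: i11/i12 and.ALU st.MEM  2-wide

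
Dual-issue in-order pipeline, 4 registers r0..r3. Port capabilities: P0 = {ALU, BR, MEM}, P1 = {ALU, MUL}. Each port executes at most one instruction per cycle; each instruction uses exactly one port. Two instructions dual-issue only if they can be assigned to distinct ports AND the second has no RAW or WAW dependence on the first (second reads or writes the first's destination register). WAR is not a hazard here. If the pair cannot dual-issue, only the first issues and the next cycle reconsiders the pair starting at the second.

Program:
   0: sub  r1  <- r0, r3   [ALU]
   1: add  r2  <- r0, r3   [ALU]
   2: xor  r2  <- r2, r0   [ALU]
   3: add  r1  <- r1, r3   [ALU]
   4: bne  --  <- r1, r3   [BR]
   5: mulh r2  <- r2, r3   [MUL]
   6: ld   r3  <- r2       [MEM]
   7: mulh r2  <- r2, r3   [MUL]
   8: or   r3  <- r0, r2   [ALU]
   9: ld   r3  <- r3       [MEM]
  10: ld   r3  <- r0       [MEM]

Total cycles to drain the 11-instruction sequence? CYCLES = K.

c0: i0+i1 sub.ALU;add.ALU  2-wide
c1: i2+i3 xor.ALU;add.ALU  2-wide
c2: i4+i5 bne.BR;mulh.MUL  2-wide
c3: i6 ld.MEM  RAW r3
c4: i7 mulh.MUL  RAW r2
c5: i8 or.ALU  RAW+WAW r3
c6: i9 ld.MEM  no-port MEM/MEM
c7: i10 ld.MEM  tail

CYCLES = 8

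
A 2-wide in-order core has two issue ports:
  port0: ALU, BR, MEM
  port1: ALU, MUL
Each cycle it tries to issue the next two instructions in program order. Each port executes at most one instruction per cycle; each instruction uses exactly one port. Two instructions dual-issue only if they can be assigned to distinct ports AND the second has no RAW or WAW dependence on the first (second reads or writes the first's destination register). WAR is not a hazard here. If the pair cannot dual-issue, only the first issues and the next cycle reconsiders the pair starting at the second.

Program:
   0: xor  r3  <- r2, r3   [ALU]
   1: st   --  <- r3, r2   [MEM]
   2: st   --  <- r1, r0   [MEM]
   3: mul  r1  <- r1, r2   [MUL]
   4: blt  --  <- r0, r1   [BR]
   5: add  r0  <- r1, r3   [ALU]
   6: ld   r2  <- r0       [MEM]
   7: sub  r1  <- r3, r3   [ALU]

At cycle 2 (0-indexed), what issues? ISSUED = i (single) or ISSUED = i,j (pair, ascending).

#0 head=0: xor i0 RAW r3
#1 head=1: st i1 no-port MEM/MEM
#2 head=2: st;mul i2/i3 dual
#3 head=4: blt;add i4/i5 dual
#4 head=6: ld;sub i6/i7 dual

ISSUED = 2,3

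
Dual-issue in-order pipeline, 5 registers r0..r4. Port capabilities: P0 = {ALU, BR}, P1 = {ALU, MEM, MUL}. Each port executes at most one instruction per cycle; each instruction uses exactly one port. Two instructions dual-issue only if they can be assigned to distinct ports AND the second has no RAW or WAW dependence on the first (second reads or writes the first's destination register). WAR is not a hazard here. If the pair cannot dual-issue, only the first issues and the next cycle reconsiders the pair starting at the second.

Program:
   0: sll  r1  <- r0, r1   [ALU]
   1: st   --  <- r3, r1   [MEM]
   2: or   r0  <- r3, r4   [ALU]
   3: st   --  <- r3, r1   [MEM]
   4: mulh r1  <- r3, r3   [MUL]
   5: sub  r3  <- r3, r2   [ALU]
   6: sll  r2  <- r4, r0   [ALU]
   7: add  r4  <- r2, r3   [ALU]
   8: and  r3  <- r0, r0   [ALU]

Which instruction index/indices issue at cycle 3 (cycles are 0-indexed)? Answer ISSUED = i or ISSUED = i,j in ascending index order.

ISSUED = 4,5

#0 head=0: sll.ALU i0 RAW r1
#1 head=1: st.MEM+or.ALU i1,i2 dual
#2 head=3: st.MEM i3 no-port MEM/MUL
#3 head=4: mulh.MUL+sub.ALU i4,i5 dual
#4 head=6: sll.ALU i6 RAW r2
#5 head=7: add.ALU+and.ALU i7,i8 dual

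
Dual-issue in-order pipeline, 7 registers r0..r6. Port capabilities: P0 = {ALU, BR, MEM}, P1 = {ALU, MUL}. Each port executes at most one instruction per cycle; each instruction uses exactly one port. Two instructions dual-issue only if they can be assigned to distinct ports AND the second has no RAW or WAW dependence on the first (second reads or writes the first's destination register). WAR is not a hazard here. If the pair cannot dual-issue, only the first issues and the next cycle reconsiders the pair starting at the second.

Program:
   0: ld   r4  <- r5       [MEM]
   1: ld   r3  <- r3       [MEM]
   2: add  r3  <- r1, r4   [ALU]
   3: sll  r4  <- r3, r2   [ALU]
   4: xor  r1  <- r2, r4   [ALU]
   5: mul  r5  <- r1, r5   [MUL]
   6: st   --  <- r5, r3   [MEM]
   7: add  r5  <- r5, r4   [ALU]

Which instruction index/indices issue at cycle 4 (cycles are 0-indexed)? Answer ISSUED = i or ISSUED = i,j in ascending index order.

[0] i0  ld  -- no-port MEM/MEM
[1] i1  ld  -- WAW r3
[2] i2  add  -- RAW r3
[3] i3  sll  -- RAW r4
[4] i4  xor  -- RAW r1
[5] i5  mul  -- RAW r5
[6] i6&i7  st/add  -- dual

ISSUED = 4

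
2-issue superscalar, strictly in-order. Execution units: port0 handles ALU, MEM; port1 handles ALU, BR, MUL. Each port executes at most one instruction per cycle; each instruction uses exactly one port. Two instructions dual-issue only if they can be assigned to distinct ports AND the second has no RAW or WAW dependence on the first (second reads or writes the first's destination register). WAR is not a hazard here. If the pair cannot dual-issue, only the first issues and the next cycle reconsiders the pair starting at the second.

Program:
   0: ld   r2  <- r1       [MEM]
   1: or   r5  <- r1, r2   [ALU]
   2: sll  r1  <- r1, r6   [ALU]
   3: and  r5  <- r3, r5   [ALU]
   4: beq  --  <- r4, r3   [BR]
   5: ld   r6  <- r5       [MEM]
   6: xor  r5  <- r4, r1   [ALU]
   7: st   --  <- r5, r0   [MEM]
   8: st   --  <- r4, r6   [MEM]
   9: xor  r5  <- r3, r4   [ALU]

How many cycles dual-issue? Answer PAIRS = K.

  cy0 -> i0 (ld.MEM) RAW r2
  cy1 -> i1&i2 (or.ALU/sll.ALU) dual
  cy2 -> i3&i4 (and.ALU/beq.BR) dual
  cy3 -> i5&i6 (ld.MEM/xor.ALU) dual
  cy4 -> i7 (st.MEM) no-port MEM/MEM
  cy5 -> i8&i9 (st.MEM/xor.ALU) dual

PAIRS = 4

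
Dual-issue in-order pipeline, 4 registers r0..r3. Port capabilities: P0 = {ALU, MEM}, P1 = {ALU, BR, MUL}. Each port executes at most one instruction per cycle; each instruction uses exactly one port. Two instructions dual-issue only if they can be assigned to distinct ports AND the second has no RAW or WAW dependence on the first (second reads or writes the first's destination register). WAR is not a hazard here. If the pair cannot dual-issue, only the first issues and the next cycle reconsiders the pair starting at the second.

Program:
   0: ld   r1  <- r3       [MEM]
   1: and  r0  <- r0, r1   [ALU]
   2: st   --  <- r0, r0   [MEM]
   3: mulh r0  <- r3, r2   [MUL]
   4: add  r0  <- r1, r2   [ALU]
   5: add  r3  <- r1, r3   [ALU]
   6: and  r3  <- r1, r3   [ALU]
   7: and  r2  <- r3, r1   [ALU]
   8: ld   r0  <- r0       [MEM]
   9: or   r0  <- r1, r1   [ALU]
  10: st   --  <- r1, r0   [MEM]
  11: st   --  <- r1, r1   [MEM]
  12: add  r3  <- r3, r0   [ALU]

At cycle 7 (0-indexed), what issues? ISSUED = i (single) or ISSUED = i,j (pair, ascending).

  cy0 -> i0 (ld) RAW r1
  cy1 -> i1 (and) RAW r0
  cy2 -> i2/i3 (st/mulh) dual
  cy3 -> i4/i5 (add/add) dual
  cy4 -> i6 (and) RAW r3
  cy5 -> i7/i8 (and/ld) dual
  cy6 -> i9 (or) RAW r0
  cy7 -> i10 (st) no-port MEM/MEM
  cy8 -> i11/i12 (st/add) dual

ISSUED = 10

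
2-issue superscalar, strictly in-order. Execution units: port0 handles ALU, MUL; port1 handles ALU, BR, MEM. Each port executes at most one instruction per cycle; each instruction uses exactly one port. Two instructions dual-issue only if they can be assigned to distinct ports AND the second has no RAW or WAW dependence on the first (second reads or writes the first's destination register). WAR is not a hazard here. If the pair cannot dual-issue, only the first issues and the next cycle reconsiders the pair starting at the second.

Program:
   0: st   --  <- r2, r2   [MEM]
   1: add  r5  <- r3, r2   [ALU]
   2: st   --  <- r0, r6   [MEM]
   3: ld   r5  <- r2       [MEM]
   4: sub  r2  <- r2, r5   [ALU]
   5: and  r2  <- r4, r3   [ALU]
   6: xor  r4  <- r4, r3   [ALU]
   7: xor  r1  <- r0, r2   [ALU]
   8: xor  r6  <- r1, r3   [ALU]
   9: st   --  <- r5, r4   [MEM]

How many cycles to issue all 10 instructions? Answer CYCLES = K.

c0: i0/i1 st+add  pair
c1: i2 st  no-port MEM/MEM
c2: i3 ld  RAW r5
c3: i4 sub  WAW r2
c4: i5/i6 and+xor  pair
c5: i7 xor  RAW r1
c6: i8/i9 xor+st  pair

CYCLES = 7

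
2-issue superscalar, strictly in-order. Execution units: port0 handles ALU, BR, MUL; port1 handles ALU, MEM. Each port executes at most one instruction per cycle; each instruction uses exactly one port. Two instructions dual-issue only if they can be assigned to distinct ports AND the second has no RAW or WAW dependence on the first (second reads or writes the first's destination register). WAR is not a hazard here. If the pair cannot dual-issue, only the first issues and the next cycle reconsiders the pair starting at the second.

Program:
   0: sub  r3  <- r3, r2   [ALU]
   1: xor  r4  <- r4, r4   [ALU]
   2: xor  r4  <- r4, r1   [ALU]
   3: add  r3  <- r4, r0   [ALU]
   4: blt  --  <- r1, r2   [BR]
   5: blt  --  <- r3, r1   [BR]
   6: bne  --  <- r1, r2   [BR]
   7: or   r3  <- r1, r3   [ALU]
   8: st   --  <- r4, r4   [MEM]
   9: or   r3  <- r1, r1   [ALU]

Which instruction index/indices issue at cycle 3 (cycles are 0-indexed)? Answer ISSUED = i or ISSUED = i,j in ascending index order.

ISSUED = 5

c0: i0,i1 sub.ALU;xor.ALU  pair
c1: i2 xor.ALU  RAW r4
c2: i3,i4 add.ALU;blt.BR  pair
c3: i5 blt.BR  no-port BR/BR
c4: i6,i7 bne.BR;or.ALU  pair
c5: i8,i9 st.MEM;or.ALU  pair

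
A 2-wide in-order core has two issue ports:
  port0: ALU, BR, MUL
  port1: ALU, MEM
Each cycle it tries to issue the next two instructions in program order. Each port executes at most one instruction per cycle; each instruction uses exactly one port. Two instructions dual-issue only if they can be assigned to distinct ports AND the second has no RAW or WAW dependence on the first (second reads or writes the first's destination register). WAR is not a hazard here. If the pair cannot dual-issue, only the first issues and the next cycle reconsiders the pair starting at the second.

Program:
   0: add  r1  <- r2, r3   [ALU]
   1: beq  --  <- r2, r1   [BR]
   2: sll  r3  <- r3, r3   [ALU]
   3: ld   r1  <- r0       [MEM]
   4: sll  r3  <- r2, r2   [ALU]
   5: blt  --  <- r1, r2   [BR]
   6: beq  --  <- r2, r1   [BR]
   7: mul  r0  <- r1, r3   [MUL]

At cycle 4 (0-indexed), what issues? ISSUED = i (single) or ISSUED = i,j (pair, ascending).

c0: i0 add.ALU  RAW r1
c1: i1,i2 beq.BR/sll.ALU  2-wide
c2: i3,i4 ld.MEM/sll.ALU  2-wide
c3: i5 blt.BR  no-port BR/BR
c4: i6 beq.BR  no-port BR/MUL
c5: i7 mul.MUL  tail

ISSUED = 6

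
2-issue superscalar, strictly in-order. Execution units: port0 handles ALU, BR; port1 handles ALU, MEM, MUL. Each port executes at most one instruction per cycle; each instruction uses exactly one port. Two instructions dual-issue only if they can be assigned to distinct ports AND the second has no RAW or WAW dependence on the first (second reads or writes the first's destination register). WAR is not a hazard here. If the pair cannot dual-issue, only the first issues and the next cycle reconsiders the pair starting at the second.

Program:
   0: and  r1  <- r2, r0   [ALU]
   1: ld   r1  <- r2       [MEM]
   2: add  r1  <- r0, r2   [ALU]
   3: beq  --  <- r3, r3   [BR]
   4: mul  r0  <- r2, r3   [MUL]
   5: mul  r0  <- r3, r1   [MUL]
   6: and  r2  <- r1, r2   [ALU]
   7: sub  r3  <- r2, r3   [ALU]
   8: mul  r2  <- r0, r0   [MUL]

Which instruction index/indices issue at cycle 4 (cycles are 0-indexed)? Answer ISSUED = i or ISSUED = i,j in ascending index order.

ISSUED = 5,6

#0 head=0: and i0 WAW r1
#1 head=1: ld i1 WAW r1
#2 head=2: add;beq i2/i3 dual
#3 head=4: mul i4 no-port MUL/MUL
#4 head=5: mul;and i5/i6 dual
#5 head=7: sub;mul i7/i8 dual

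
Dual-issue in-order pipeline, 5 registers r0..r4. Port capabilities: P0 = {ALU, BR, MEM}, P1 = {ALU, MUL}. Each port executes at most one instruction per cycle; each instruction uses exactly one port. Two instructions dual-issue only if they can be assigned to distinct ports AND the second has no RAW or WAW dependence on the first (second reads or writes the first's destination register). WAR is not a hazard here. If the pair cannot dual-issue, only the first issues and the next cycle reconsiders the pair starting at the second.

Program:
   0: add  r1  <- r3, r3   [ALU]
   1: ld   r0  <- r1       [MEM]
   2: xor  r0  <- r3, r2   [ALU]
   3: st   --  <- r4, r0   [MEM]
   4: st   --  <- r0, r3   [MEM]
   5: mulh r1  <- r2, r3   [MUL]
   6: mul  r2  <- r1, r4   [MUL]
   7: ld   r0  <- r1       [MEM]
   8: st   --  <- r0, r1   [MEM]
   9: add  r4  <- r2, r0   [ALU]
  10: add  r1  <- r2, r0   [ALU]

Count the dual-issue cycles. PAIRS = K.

PAIRS = 3

c0: i0 add.ALU  RAW r1
c1: i1 ld.MEM  WAW r0
c2: i2 xor.ALU  RAW r0
c3: i3 st.MEM  no-port MEM/MEM
c4: i4/i5 st.MEM+mulh.MUL  2-wide
c5: i6/i7 mul.MUL+ld.MEM  2-wide
c6: i8/i9 st.MEM+add.ALU  2-wide
c7: i10 add.ALU  tail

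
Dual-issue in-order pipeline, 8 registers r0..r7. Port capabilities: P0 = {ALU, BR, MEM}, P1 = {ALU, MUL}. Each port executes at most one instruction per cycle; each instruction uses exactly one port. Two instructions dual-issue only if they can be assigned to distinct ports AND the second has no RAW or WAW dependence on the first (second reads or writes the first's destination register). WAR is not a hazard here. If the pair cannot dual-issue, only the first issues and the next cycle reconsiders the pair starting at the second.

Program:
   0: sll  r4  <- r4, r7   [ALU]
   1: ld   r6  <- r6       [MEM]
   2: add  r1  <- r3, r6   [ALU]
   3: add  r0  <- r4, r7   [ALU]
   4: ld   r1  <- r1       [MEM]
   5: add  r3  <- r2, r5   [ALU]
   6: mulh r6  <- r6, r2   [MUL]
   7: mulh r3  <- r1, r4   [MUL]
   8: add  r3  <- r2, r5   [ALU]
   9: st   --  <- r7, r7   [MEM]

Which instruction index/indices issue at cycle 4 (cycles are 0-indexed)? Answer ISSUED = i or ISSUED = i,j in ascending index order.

ISSUED = 7

t=0 i0&i1:sll.ALU ld.MEM ; pair
t=1 i2&i3:add.ALU add.ALU ; pair
t=2 i4&i5:ld.MEM add.ALU ; pair
t=3 i6:mulh.MUL ; no-port MUL/MUL
t=4 i7:mulh.MUL ; WAW r3
t=5 i8&i9:add.ALU st.MEM ; pair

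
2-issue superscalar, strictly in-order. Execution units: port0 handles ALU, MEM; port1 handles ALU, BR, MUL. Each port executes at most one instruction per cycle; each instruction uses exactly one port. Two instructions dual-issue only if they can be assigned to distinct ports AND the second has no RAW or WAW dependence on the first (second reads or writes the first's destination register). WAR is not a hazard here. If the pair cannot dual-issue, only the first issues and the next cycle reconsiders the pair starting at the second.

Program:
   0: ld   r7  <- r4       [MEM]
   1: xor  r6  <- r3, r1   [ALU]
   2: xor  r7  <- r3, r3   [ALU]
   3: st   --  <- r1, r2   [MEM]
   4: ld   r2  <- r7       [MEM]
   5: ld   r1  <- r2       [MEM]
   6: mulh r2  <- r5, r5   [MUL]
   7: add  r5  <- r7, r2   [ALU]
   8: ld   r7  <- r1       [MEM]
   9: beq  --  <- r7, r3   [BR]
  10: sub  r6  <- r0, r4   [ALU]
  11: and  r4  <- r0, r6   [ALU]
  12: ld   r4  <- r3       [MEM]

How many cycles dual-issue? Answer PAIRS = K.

t=0 i0+i1:ld.MEM;xor.ALU ; dual
t=1 i2+i3:xor.ALU;st.MEM ; dual
t=2 i4:ld.MEM ; no-port MEM/MEM
t=3 i5+i6:ld.MEM;mulh.MUL ; dual
t=4 i7+i8:add.ALU;ld.MEM ; dual
t=5 i9+i10:beq.BR;sub.ALU ; dual
t=6 i11:and.ALU ; WAW r4
t=7 i12:ld.MEM ; tail

PAIRS = 5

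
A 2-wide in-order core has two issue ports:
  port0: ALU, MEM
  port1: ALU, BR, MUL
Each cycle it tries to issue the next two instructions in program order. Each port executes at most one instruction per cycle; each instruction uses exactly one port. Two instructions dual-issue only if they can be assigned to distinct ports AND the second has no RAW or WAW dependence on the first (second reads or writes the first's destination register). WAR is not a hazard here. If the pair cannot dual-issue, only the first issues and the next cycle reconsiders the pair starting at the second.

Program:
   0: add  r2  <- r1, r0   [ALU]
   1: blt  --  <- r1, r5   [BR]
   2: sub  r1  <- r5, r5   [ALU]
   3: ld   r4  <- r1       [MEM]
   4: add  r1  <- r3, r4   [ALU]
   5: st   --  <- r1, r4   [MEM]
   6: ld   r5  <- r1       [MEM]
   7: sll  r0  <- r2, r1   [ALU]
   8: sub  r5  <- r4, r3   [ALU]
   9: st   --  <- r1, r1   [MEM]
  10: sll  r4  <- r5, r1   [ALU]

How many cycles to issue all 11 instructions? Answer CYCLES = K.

c0: i0/i1 add.ALU/blt.BR  2-wide
c1: i2 sub.ALU  RAW r1
c2: i3 ld.MEM  RAW r4
c3: i4 add.ALU  RAW r1
c4: i5 st.MEM  no-port MEM/MEM
c5: i6/i7 ld.MEM/sll.ALU  2-wide
c6: i8/i9 sub.ALU/st.MEM  2-wide
c7: i10 sll.ALU  tail

CYCLES = 8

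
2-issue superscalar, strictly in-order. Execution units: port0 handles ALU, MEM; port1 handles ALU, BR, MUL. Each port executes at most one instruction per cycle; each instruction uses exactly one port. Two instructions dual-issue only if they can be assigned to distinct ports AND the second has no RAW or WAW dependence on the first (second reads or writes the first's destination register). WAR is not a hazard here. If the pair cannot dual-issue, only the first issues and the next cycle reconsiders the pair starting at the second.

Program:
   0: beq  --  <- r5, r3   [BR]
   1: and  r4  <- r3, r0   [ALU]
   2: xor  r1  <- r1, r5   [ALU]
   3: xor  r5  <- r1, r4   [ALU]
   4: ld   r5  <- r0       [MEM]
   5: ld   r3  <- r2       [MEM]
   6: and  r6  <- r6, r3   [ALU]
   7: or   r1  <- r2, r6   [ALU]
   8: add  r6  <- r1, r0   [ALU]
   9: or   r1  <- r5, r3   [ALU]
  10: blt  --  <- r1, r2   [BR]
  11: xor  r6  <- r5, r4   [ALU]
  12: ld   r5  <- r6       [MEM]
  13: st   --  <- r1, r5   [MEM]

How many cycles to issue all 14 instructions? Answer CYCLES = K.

CYCLES = 11

#0 head=0: beq.BR+and.ALU i0/i1 2-wide
#1 head=2: xor.ALU i2 RAW r1
#2 head=3: xor.ALU i3 WAW r5
#3 head=4: ld.MEM i4 no-port MEM/MEM
#4 head=5: ld.MEM i5 RAW r3
#5 head=6: and.ALU i6 RAW r6
#6 head=7: or.ALU i7 RAW r1
#7 head=8: add.ALU+or.ALU i8/i9 2-wide
#8 head=10: blt.BR+xor.ALU i10/i11 2-wide
#9 head=12: ld.MEM i12 no-port MEM/MEM
#10 head=13: st.MEM i13 tail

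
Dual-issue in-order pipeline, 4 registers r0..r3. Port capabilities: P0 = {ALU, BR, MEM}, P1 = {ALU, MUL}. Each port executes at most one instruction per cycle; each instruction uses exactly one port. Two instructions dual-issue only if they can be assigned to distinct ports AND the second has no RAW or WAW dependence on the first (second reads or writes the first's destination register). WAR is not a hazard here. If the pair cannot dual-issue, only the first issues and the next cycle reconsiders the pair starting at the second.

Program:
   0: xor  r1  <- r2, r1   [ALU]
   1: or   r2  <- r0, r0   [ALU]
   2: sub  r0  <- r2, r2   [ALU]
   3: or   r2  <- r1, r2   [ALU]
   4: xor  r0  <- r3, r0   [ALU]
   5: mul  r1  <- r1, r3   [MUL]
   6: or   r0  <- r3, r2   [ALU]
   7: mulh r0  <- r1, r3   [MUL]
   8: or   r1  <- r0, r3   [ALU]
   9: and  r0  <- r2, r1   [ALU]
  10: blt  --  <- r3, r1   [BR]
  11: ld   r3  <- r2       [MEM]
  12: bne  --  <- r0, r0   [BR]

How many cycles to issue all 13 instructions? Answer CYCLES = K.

#0 head=0: xor.ALU+or.ALU i0+i1 2-wide
#1 head=2: sub.ALU+or.ALU i2+i3 2-wide
#2 head=4: xor.ALU+mul.MUL i4+i5 2-wide
#3 head=6: or.ALU i6 WAW r0
#4 head=7: mulh.MUL i7 RAW r0
#5 head=8: or.ALU i8 RAW r1
#6 head=9: and.ALU+blt.BR i9+i10 2-wide
#7 head=11: ld.MEM i11 no-port MEM/BR
#8 head=12: bne.BR i12 tail

CYCLES = 9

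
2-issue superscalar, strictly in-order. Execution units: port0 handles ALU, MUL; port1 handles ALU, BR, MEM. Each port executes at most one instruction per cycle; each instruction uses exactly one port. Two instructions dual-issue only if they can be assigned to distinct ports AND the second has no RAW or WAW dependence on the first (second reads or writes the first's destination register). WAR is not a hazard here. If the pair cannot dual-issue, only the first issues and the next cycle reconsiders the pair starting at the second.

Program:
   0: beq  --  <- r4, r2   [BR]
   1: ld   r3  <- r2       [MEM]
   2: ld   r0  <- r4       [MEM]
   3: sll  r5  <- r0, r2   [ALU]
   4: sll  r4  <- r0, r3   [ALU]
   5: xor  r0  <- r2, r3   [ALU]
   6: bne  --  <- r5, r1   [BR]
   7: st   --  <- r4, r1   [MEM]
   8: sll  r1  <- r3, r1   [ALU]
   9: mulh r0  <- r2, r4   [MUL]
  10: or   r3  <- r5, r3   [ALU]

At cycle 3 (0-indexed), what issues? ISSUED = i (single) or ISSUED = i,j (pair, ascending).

0. beq @i0  | no-port BR/MEM
1. ld @i1  | no-port MEM/MEM
2. ld @i2  | RAW r0
3. sll sll @i3&i4  | pair
4. xor bne @i5&i6  | pair
5. st sll @i7&i8  | pair
6. mulh or @i9&i10  | pair

ISSUED = 3,4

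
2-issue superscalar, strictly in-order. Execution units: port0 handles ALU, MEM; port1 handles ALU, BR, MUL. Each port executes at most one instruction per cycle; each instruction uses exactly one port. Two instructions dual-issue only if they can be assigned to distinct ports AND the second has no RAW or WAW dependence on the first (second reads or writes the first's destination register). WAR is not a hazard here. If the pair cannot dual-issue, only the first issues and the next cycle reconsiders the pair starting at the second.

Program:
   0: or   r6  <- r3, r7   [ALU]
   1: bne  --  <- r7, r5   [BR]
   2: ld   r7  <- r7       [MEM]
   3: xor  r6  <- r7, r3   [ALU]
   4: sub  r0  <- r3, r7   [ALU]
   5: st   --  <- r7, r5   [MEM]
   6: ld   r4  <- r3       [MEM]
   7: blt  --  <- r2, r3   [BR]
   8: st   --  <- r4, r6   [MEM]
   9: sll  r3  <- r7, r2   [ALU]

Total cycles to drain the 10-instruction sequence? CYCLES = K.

CYCLES = 6

[0] i0+i1  or+bne  -- dual
[1] i2  ld  -- RAW r7
[2] i3+i4  xor+sub  -- dual
[3] i5  st  -- no-port MEM/MEM
[4] i6+i7  ld+blt  -- dual
[5] i8+i9  st+sll  -- dual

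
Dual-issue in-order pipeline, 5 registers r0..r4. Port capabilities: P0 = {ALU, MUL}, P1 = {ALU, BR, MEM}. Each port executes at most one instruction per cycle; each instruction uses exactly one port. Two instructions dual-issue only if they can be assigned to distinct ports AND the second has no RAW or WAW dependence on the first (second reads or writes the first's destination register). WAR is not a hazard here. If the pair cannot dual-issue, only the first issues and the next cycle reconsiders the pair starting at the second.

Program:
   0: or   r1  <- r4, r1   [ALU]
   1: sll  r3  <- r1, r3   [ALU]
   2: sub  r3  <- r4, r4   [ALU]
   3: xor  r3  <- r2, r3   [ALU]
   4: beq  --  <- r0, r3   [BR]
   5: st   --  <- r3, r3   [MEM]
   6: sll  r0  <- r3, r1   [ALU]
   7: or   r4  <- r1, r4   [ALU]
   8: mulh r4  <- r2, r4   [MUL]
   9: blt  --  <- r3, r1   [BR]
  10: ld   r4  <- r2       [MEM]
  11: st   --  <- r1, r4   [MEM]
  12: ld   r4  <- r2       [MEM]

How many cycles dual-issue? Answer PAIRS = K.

t=0 i0:or.ALU ; RAW r1
t=1 i1:sll.ALU ; WAW r3
t=2 i2:sub.ALU ; RAW+WAW r3
t=3 i3:xor.ALU ; RAW r3
t=4 i4:beq.BR ; no-port BR/MEM
t=5 i5,i6:st.MEM+sll.ALU ; dual
t=6 i7:or.ALU ; RAW+WAW r4
t=7 i8,i9:mulh.MUL+blt.BR ; dual
t=8 i10:ld.MEM ; no-port MEM/MEM
t=9 i11:st.MEM ; no-port MEM/MEM
t=10 i12:ld.MEM ; tail

PAIRS = 2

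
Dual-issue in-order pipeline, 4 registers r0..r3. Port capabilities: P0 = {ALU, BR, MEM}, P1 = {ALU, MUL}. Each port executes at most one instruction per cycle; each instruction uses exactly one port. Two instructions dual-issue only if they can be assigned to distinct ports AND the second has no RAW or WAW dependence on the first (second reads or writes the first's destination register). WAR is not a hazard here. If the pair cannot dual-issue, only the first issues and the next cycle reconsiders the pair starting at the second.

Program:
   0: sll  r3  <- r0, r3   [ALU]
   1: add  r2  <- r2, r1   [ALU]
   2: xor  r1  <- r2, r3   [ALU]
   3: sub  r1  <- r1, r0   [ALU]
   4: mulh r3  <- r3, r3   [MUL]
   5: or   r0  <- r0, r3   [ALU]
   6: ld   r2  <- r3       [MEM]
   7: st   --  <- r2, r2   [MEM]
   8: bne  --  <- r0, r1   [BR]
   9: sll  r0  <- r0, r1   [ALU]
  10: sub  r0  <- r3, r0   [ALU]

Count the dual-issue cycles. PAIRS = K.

PAIRS = 4

[0] i0+i1  sll add  -- pair
[1] i2  xor  -- RAW+WAW r1
[2] i3+i4  sub mulh  -- pair
[3] i5+i6  or ld  -- pair
[4] i7  st  -- no-port MEM/BR
[5] i8+i9  bne sll  -- pair
[6] i10  sub  -- tail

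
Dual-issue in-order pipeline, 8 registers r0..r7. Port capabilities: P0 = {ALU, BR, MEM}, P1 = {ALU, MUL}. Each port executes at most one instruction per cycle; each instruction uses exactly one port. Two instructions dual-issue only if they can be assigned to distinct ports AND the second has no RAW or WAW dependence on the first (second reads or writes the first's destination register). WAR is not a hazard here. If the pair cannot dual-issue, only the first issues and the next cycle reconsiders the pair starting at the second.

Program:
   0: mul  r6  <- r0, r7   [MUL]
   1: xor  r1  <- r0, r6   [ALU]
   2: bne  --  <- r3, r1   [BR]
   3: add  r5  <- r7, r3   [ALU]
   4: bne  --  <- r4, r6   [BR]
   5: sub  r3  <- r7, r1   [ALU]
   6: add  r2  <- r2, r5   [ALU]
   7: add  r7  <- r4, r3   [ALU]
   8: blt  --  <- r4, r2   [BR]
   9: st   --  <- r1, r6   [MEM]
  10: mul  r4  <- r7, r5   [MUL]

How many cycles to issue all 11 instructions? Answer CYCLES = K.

  cy0 -> i0 (mul) RAW r6
  cy1 -> i1 (xor) RAW r1
  cy2 -> i2/i3 (bne+add) 2-wide
  cy3 -> i4/i5 (bne+sub) 2-wide
  cy4 -> i6/i7 (add+add) 2-wide
  cy5 -> i8 (blt) no-port BR/MEM
  cy6 -> i9/i10 (st+mul) 2-wide

CYCLES = 7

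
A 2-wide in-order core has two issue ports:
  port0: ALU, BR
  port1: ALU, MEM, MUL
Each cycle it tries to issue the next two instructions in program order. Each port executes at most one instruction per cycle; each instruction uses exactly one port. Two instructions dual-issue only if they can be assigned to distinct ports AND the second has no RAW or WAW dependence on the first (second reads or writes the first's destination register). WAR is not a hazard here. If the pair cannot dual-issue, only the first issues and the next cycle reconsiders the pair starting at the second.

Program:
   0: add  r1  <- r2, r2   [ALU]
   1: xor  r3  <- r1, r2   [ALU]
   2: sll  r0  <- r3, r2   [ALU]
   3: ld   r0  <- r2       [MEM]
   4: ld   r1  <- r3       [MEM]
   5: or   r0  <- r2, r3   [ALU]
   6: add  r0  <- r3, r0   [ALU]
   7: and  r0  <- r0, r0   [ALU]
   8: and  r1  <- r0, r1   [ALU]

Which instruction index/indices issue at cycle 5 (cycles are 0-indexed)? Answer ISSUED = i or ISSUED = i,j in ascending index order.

ISSUED = 6

t=0 i0:add ; RAW r1
t=1 i1:xor ; RAW r3
t=2 i2:sll ; WAW r0
t=3 i3:ld ; no-port MEM/MEM
t=4 i4/i5:ld;or ; dual
t=5 i6:add ; RAW+WAW r0
t=6 i7:and ; RAW r0
t=7 i8:and ; tail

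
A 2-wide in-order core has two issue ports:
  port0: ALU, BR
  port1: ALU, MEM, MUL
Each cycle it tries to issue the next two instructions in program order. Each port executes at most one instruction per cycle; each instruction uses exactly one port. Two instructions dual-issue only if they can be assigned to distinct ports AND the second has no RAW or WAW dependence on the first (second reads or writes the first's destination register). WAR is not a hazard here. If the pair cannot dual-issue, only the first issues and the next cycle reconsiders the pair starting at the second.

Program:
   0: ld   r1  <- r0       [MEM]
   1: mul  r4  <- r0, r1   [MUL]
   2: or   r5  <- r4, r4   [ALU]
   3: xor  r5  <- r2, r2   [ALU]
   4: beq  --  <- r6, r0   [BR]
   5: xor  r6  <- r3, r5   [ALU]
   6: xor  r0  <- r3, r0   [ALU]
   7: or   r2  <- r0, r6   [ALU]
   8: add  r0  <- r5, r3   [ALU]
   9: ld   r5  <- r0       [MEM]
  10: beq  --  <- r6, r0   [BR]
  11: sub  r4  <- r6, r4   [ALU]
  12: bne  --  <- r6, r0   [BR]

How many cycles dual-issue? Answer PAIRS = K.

PAIRS = 5

[0] i0  ld.MEM  -- no-port MEM/MUL
[1] i1  mul.MUL  -- RAW r4
[2] i2  or.ALU  -- WAW r5
[3] i3,i4  xor.ALU;beq.BR  -- 2-wide
[4] i5,i6  xor.ALU;xor.ALU  -- 2-wide
[5] i7,i8  or.ALU;add.ALU  -- 2-wide
[6] i9,i10  ld.MEM;beq.BR  -- 2-wide
[7] i11,i12  sub.ALU;bne.BR  -- 2-wide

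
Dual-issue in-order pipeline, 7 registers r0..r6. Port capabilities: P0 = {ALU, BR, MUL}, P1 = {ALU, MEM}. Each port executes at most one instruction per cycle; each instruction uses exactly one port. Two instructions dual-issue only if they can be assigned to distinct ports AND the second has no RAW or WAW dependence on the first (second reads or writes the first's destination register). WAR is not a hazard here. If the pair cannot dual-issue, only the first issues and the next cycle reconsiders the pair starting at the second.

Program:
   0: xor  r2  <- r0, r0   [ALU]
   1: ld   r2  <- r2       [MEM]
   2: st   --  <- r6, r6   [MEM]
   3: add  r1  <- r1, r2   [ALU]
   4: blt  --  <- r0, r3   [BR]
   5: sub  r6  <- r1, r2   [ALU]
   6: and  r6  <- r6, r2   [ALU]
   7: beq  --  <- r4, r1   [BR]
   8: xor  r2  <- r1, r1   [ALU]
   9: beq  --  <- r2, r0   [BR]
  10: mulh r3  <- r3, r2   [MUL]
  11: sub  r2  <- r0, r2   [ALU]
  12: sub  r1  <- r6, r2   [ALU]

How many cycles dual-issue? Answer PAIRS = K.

0. xor @i0  | RAW+WAW r2
1. ld @i1  | no-port MEM/MEM
2. st add @i2&i3  | pair
3. blt sub @i4&i5  | pair
4. and beq @i6&i7  | pair
5. xor @i8  | RAW r2
6. beq @i9  | no-port BR/MUL
7. mulh sub @i10&i11  | pair
8. sub @i12  | tail

PAIRS = 4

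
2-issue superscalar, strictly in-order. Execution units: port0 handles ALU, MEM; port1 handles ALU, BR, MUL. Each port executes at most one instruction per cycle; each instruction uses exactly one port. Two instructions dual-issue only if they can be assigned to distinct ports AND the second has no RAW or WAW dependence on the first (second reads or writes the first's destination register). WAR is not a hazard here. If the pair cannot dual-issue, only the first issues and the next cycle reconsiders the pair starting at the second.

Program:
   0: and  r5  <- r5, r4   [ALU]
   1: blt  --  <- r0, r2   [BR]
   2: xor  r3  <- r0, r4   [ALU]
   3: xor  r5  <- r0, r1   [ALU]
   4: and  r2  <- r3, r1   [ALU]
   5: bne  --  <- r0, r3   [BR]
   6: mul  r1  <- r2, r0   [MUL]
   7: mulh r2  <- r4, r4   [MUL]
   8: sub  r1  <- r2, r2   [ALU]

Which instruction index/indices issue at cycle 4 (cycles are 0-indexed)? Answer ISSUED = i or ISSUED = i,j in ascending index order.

  cy0 -> i0+i1 (and/blt) pair
  cy1 -> i2+i3 (xor/xor) pair
  cy2 -> i4+i5 (and/bne) pair
  cy3 -> i6 (mul) no-port MUL/MUL
  cy4 -> i7 (mulh) RAW r2
  cy5 -> i8 (sub) tail

ISSUED = 7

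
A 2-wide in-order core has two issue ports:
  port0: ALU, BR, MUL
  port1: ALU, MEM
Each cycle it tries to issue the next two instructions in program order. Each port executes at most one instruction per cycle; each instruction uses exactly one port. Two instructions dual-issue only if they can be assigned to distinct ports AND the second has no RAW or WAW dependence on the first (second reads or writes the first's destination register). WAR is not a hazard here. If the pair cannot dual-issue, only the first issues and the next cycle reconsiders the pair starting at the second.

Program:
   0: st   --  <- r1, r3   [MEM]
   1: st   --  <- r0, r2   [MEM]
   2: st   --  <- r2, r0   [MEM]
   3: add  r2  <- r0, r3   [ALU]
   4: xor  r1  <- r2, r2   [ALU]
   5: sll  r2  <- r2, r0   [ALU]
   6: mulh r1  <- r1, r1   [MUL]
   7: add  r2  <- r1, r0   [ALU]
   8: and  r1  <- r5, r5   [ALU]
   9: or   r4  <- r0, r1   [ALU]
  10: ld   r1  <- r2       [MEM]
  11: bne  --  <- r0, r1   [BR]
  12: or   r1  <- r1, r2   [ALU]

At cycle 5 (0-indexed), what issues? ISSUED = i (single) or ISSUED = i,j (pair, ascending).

#0 head=0: st i0 no-port MEM/MEM
#1 head=1: st i1 no-port MEM/MEM
#2 head=2: st add i2/i3 dual
#3 head=4: xor sll i4/i5 dual
#4 head=6: mulh i6 RAW r1
#5 head=7: add and i7/i8 dual
#6 head=9: or ld i9/i10 dual
#7 head=11: bne or i11/i12 dual

ISSUED = 7,8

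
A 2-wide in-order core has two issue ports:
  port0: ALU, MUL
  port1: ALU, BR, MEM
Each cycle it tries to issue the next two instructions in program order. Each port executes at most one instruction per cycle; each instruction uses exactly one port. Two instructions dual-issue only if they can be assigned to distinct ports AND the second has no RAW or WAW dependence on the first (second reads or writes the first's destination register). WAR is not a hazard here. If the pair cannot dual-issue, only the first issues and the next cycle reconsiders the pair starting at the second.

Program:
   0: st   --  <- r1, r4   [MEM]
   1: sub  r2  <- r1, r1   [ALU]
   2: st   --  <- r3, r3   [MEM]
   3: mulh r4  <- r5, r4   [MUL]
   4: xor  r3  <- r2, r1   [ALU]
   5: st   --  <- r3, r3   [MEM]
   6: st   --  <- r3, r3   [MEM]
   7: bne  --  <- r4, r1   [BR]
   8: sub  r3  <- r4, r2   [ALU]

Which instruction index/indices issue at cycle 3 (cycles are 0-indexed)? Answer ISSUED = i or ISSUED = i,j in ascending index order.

  cy0 -> i0&i1 (st.MEM/sub.ALU) dual
  cy1 -> i2&i3 (st.MEM/mulh.MUL) dual
  cy2 -> i4 (xor.ALU) RAW r3
  cy3 -> i5 (st.MEM) no-port MEM/MEM
  cy4 -> i6 (st.MEM) no-port MEM/BR
  cy5 -> i7&i8 (bne.BR/sub.ALU) dual

ISSUED = 5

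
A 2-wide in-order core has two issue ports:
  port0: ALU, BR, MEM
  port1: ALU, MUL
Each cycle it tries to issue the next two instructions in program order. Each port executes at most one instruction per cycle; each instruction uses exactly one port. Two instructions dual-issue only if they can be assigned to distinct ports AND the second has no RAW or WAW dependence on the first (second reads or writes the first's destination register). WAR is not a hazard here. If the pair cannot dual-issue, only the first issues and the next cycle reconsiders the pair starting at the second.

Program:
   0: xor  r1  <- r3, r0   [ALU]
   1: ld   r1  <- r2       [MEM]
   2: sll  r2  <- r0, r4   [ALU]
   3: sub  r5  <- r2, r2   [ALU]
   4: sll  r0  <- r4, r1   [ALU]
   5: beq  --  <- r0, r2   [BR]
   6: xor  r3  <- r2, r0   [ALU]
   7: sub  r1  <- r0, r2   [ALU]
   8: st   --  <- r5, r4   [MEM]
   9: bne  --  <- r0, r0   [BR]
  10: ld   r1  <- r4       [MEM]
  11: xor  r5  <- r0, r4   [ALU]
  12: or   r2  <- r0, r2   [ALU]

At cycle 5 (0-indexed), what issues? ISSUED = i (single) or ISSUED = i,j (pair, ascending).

ISSUED = 9

  cy0 -> i0 (xor) WAW r1
  cy1 -> i1+i2 (ld;sll) 2-wide
  cy2 -> i3+i4 (sub;sll) 2-wide
  cy3 -> i5+i6 (beq;xor) 2-wide
  cy4 -> i7+i8 (sub;st) 2-wide
  cy5 -> i9 (bne) no-port BR/MEM
  cy6 -> i10+i11 (ld;xor) 2-wide
  cy7 -> i12 (or) tail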